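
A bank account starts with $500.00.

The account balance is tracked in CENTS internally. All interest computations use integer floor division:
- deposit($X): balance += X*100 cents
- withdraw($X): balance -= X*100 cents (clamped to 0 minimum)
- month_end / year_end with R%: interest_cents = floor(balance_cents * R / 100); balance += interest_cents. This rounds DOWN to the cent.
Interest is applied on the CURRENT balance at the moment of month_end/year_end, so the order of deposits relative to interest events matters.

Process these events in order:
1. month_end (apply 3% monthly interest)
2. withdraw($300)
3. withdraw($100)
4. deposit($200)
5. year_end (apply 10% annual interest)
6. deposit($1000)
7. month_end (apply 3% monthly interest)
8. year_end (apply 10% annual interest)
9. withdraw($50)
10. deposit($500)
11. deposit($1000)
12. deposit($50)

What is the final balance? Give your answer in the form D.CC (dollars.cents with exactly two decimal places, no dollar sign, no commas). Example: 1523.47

After 1 (month_end (apply 3% monthly interest)): balance=$515.00 total_interest=$15.00
After 2 (withdraw($300)): balance=$215.00 total_interest=$15.00
After 3 (withdraw($100)): balance=$115.00 total_interest=$15.00
After 4 (deposit($200)): balance=$315.00 total_interest=$15.00
After 5 (year_end (apply 10% annual interest)): balance=$346.50 total_interest=$46.50
After 6 (deposit($1000)): balance=$1346.50 total_interest=$46.50
After 7 (month_end (apply 3% monthly interest)): balance=$1386.89 total_interest=$86.89
After 8 (year_end (apply 10% annual interest)): balance=$1525.57 total_interest=$225.57
After 9 (withdraw($50)): balance=$1475.57 total_interest=$225.57
After 10 (deposit($500)): balance=$1975.57 total_interest=$225.57
After 11 (deposit($1000)): balance=$2975.57 total_interest=$225.57
After 12 (deposit($50)): balance=$3025.57 total_interest=$225.57

Answer: 3025.57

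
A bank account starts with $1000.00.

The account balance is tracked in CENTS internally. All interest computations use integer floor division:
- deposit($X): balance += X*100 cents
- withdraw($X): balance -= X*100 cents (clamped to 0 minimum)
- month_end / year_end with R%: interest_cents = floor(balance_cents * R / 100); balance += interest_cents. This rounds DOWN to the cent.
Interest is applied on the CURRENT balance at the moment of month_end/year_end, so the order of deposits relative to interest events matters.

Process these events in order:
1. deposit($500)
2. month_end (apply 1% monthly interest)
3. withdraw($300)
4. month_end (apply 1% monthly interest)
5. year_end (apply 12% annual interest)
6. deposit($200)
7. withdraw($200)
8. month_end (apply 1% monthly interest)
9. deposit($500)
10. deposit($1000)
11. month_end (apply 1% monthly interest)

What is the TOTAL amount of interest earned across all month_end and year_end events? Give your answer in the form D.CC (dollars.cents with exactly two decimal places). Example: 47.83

Answer: 217.02

Derivation:
After 1 (deposit($500)): balance=$1500.00 total_interest=$0.00
After 2 (month_end (apply 1% monthly interest)): balance=$1515.00 total_interest=$15.00
After 3 (withdraw($300)): balance=$1215.00 total_interest=$15.00
After 4 (month_end (apply 1% monthly interest)): balance=$1227.15 total_interest=$27.15
After 5 (year_end (apply 12% annual interest)): balance=$1374.40 total_interest=$174.40
After 6 (deposit($200)): balance=$1574.40 total_interest=$174.40
After 7 (withdraw($200)): balance=$1374.40 total_interest=$174.40
After 8 (month_end (apply 1% monthly interest)): balance=$1388.14 total_interest=$188.14
After 9 (deposit($500)): balance=$1888.14 total_interest=$188.14
After 10 (deposit($1000)): balance=$2888.14 total_interest=$188.14
After 11 (month_end (apply 1% monthly interest)): balance=$2917.02 total_interest=$217.02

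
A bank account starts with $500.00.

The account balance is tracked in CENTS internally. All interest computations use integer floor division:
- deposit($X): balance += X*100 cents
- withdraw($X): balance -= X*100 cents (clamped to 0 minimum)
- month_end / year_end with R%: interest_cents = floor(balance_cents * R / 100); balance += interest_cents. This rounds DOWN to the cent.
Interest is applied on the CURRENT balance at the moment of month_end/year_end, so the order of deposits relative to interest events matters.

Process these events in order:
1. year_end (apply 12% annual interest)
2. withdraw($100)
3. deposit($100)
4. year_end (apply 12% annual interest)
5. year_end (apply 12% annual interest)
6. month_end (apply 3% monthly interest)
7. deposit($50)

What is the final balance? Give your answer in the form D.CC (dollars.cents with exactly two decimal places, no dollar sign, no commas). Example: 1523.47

After 1 (year_end (apply 12% annual interest)): balance=$560.00 total_interest=$60.00
After 2 (withdraw($100)): balance=$460.00 total_interest=$60.00
After 3 (deposit($100)): balance=$560.00 total_interest=$60.00
After 4 (year_end (apply 12% annual interest)): balance=$627.20 total_interest=$127.20
After 5 (year_end (apply 12% annual interest)): balance=$702.46 total_interest=$202.46
After 6 (month_end (apply 3% monthly interest)): balance=$723.53 total_interest=$223.53
After 7 (deposit($50)): balance=$773.53 total_interest=$223.53

Answer: 773.53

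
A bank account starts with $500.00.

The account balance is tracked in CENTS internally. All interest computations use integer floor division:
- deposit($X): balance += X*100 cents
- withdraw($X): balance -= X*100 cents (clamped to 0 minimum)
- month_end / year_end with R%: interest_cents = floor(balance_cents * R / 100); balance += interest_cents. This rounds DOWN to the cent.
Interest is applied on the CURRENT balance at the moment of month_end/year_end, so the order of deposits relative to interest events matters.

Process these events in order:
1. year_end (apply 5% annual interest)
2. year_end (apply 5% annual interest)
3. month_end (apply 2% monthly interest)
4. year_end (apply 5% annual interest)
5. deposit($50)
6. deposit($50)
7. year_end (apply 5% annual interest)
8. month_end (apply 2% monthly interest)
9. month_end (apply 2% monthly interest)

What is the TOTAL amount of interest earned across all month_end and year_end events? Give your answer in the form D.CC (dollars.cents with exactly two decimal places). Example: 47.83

After 1 (year_end (apply 5% annual interest)): balance=$525.00 total_interest=$25.00
After 2 (year_end (apply 5% annual interest)): balance=$551.25 total_interest=$51.25
After 3 (month_end (apply 2% monthly interest)): balance=$562.27 total_interest=$62.27
After 4 (year_end (apply 5% annual interest)): balance=$590.38 total_interest=$90.38
After 5 (deposit($50)): balance=$640.38 total_interest=$90.38
After 6 (deposit($50)): balance=$690.38 total_interest=$90.38
After 7 (year_end (apply 5% annual interest)): balance=$724.89 total_interest=$124.89
After 8 (month_end (apply 2% monthly interest)): balance=$739.38 total_interest=$139.38
After 9 (month_end (apply 2% monthly interest)): balance=$754.16 total_interest=$154.16

Answer: 154.16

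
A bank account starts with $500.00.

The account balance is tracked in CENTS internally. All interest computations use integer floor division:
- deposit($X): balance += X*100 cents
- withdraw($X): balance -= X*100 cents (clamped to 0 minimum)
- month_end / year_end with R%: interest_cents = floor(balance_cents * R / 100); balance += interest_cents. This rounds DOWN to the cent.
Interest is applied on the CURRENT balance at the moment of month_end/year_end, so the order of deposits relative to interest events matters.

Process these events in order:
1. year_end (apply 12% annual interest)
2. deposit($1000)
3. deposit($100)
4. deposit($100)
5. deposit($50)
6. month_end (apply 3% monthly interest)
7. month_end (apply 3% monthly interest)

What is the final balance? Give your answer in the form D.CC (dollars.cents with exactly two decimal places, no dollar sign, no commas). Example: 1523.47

Answer: 1920.22

Derivation:
After 1 (year_end (apply 12% annual interest)): balance=$560.00 total_interest=$60.00
After 2 (deposit($1000)): balance=$1560.00 total_interest=$60.00
After 3 (deposit($100)): balance=$1660.00 total_interest=$60.00
After 4 (deposit($100)): balance=$1760.00 total_interest=$60.00
After 5 (deposit($50)): balance=$1810.00 total_interest=$60.00
After 6 (month_end (apply 3% monthly interest)): balance=$1864.30 total_interest=$114.30
After 7 (month_end (apply 3% monthly interest)): balance=$1920.22 total_interest=$170.22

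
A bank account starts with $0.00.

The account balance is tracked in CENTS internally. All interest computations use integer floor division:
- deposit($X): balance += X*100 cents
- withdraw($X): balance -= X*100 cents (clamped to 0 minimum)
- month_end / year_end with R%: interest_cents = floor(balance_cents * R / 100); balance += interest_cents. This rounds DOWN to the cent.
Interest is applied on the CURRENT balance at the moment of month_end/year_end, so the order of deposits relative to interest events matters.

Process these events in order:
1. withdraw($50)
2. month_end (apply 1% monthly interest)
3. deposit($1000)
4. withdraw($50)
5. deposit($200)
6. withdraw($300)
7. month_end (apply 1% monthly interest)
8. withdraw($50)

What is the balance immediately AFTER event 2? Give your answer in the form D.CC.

Answer: 0.00

Derivation:
After 1 (withdraw($50)): balance=$0.00 total_interest=$0.00
After 2 (month_end (apply 1% monthly interest)): balance=$0.00 total_interest=$0.00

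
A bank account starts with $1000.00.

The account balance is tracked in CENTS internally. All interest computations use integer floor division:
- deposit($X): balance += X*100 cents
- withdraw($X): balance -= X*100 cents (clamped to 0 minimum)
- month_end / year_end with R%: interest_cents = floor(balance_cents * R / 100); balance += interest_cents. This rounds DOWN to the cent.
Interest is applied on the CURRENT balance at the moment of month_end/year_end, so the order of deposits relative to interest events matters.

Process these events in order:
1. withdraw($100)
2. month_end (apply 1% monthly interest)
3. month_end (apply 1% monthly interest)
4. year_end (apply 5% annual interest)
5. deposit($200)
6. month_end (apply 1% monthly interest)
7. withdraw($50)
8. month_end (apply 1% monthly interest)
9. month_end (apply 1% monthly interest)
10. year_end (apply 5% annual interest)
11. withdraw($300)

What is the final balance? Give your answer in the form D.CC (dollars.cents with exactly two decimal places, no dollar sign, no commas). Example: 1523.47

Answer: 905.64

Derivation:
After 1 (withdraw($100)): balance=$900.00 total_interest=$0.00
After 2 (month_end (apply 1% monthly interest)): balance=$909.00 total_interest=$9.00
After 3 (month_end (apply 1% monthly interest)): balance=$918.09 total_interest=$18.09
After 4 (year_end (apply 5% annual interest)): balance=$963.99 total_interest=$63.99
After 5 (deposit($200)): balance=$1163.99 total_interest=$63.99
After 6 (month_end (apply 1% monthly interest)): balance=$1175.62 total_interest=$75.62
After 7 (withdraw($50)): balance=$1125.62 total_interest=$75.62
After 8 (month_end (apply 1% monthly interest)): balance=$1136.87 total_interest=$86.87
After 9 (month_end (apply 1% monthly interest)): balance=$1148.23 total_interest=$98.23
After 10 (year_end (apply 5% annual interest)): balance=$1205.64 total_interest=$155.64
After 11 (withdraw($300)): balance=$905.64 total_interest=$155.64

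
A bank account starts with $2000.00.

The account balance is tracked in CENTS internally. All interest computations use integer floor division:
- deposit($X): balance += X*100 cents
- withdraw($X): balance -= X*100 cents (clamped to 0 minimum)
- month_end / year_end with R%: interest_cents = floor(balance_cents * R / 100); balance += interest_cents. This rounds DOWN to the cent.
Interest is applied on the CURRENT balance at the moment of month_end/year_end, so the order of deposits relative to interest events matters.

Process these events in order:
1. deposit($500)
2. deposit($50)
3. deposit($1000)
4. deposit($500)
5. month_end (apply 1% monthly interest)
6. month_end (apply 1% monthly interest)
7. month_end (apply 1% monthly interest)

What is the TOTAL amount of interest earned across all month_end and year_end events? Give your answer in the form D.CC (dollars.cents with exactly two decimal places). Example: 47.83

Answer: 122.71

Derivation:
After 1 (deposit($500)): balance=$2500.00 total_interest=$0.00
After 2 (deposit($50)): balance=$2550.00 total_interest=$0.00
After 3 (deposit($1000)): balance=$3550.00 total_interest=$0.00
After 4 (deposit($500)): balance=$4050.00 total_interest=$0.00
After 5 (month_end (apply 1% monthly interest)): balance=$4090.50 total_interest=$40.50
After 6 (month_end (apply 1% monthly interest)): balance=$4131.40 total_interest=$81.40
After 7 (month_end (apply 1% monthly interest)): balance=$4172.71 total_interest=$122.71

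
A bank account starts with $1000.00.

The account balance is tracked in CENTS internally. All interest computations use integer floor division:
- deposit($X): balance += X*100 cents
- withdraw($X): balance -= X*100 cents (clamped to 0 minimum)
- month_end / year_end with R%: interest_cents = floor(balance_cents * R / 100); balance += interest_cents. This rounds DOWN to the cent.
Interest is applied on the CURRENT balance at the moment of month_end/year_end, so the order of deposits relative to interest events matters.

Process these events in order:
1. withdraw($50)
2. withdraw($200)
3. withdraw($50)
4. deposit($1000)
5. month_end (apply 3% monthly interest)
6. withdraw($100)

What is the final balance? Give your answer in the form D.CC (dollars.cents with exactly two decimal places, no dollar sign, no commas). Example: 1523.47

After 1 (withdraw($50)): balance=$950.00 total_interest=$0.00
After 2 (withdraw($200)): balance=$750.00 total_interest=$0.00
After 3 (withdraw($50)): balance=$700.00 total_interest=$0.00
After 4 (deposit($1000)): balance=$1700.00 total_interest=$0.00
After 5 (month_end (apply 3% monthly interest)): balance=$1751.00 total_interest=$51.00
After 6 (withdraw($100)): balance=$1651.00 total_interest=$51.00

Answer: 1651.00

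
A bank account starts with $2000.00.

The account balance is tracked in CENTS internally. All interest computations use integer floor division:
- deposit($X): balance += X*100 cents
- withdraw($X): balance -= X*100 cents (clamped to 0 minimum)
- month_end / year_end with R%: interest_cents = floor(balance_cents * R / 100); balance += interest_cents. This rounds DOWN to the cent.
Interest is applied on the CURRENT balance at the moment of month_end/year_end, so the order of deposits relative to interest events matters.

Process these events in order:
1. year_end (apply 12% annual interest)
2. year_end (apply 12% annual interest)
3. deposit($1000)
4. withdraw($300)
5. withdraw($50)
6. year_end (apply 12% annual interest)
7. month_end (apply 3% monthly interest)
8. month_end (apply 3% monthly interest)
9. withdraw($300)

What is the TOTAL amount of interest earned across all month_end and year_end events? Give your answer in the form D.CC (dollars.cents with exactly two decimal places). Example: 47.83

Answer: 1103.29

Derivation:
After 1 (year_end (apply 12% annual interest)): balance=$2240.00 total_interest=$240.00
After 2 (year_end (apply 12% annual interest)): balance=$2508.80 total_interest=$508.80
After 3 (deposit($1000)): balance=$3508.80 total_interest=$508.80
After 4 (withdraw($300)): balance=$3208.80 total_interest=$508.80
After 5 (withdraw($50)): balance=$3158.80 total_interest=$508.80
After 6 (year_end (apply 12% annual interest)): balance=$3537.85 total_interest=$887.85
After 7 (month_end (apply 3% monthly interest)): balance=$3643.98 total_interest=$993.98
After 8 (month_end (apply 3% monthly interest)): balance=$3753.29 total_interest=$1103.29
After 9 (withdraw($300)): balance=$3453.29 total_interest=$1103.29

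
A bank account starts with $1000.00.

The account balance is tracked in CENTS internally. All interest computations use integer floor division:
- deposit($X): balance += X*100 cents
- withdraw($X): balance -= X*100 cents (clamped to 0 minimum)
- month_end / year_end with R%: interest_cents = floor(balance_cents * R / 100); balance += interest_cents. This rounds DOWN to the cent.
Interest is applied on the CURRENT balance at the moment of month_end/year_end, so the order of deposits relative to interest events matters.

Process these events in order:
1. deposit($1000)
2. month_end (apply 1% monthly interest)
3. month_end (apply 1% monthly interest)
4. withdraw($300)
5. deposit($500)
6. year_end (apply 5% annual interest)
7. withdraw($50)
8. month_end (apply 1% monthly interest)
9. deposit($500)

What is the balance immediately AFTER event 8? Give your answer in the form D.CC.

After 1 (deposit($1000)): balance=$2000.00 total_interest=$0.00
After 2 (month_end (apply 1% monthly interest)): balance=$2020.00 total_interest=$20.00
After 3 (month_end (apply 1% monthly interest)): balance=$2040.20 total_interest=$40.20
After 4 (withdraw($300)): balance=$1740.20 total_interest=$40.20
After 5 (deposit($500)): balance=$2240.20 total_interest=$40.20
After 6 (year_end (apply 5% annual interest)): balance=$2352.21 total_interest=$152.21
After 7 (withdraw($50)): balance=$2302.21 total_interest=$152.21
After 8 (month_end (apply 1% monthly interest)): balance=$2325.23 total_interest=$175.23

Answer: 2325.23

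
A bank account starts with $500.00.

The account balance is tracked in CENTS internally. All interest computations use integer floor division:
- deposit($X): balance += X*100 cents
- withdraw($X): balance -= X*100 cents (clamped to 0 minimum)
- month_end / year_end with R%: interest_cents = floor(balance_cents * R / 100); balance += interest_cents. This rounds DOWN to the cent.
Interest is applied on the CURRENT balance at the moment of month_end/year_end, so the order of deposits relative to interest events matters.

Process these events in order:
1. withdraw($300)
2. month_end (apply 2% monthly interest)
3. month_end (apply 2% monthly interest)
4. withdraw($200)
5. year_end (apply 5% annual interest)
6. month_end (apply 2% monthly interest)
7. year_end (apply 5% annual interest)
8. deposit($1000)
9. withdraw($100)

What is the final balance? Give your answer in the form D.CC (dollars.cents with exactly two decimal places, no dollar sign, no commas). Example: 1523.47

After 1 (withdraw($300)): balance=$200.00 total_interest=$0.00
After 2 (month_end (apply 2% monthly interest)): balance=$204.00 total_interest=$4.00
After 3 (month_end (apply 2% monthly interest)): balance=$208.08 total_interest=$8.08
After 4 (withdraw($200)): balance=$8.08 total_interest=$8.08
After 5 (year_end (apply 5% annual interest)): balance=$8.48 total_interest=$8.48
After 6 (month_end (apply 2% monthly interest)): balance=$8.64 total_interest=$8.64
After 7 (year_end (apply 5% annual interest)): balance=$9.07 total_interest=$9.07
After 8 (deposit($1000)): balance=$1009.07 total_interest=$9.07
After 9 (withdraw($100)): balance=$909.07 total_interest=$9.07

Answer: 909.07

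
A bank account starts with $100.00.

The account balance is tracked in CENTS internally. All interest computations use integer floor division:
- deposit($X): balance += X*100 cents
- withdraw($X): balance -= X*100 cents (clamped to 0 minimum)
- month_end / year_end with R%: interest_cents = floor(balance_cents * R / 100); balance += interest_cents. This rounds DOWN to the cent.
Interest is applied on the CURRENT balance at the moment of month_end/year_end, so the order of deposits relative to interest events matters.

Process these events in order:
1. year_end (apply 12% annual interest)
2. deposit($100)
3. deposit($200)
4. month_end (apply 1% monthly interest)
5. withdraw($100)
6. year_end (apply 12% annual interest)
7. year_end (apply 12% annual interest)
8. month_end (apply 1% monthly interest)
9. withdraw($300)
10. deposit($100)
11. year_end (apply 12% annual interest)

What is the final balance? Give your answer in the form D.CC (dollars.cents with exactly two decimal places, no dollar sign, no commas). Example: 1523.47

Answer: 224.54

Derivation:
After 1 (year_end (apply 12% annual interest)): balance=$112.00 total_interest=$12.00
After 2 (deposit($100)): balance=$212.00 total_interest=$12.00
After 3 (deposit($200)): balance=$412.00 total_interest=$12.00
After 4 (month_end (apply 1% monthly interest)): balance=$416.12 total_interest=$16.12
After 5 (withdraw($100)): balance=$316.12 total_interest=$16.12
After 6 (year_end (apply 12% annual interest)): balance=$354.05 total_interest=$54.05
After 7 (year_end (apply 12% annual interest)): balance=$396.53 total_interest=$96.53
After 8 (month_end (apply 1% monthly interest)): balance=$400.49 total_interest=$100.49
After 9 (withdraw($300)): balance=$100.49 total_interest=$100.49
After 10 (deposit($100)): balance=$200.49 total_interest=$100.49
After 11 (year_end (apply 12% annual interest)): balance=$224.54 total_interest=$124.54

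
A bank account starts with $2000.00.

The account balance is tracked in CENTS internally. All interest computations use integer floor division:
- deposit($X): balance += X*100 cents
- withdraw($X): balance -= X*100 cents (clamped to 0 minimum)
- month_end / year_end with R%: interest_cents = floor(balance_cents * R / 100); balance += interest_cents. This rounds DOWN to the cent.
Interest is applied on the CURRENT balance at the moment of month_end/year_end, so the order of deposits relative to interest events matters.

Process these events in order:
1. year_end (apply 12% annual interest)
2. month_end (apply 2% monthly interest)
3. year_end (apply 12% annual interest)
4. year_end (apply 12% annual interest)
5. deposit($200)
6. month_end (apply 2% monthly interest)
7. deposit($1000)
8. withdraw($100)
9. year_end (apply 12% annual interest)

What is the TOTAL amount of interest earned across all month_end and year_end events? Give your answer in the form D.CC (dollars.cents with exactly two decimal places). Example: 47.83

After 1 (year_end (apply 12% annual interest)): balance=$2240.00 total_interest=$240.00
After 2 (month_end (apply 2% monthly interest)): balance=$2284.80 total_interest=$284.80
After 3 (year_end (apply 12% annual interest)): balance=$2558.97 total_interest=$558.97
After 4 (year_end (apply 12% annual interest)): balance=$2866.04 total_interest=$866.04
After 5 (deposit($200)): balance=$3066.04 total_interest=$866.04
After 6 (month_end (apply 2% monthly interest)): balance=$3127.36 total_interest=$927.36
After 7 (deposit($1000)): balance=$4127.36 total_interest=$927.36
After 8 (withdraw($100)): balance=$4027.36 total_interest=$927.36
After 9 (year_end (apply 12% annual interest)): balance=$4510.64 total_interest=$1410.64

Answer: 1410.64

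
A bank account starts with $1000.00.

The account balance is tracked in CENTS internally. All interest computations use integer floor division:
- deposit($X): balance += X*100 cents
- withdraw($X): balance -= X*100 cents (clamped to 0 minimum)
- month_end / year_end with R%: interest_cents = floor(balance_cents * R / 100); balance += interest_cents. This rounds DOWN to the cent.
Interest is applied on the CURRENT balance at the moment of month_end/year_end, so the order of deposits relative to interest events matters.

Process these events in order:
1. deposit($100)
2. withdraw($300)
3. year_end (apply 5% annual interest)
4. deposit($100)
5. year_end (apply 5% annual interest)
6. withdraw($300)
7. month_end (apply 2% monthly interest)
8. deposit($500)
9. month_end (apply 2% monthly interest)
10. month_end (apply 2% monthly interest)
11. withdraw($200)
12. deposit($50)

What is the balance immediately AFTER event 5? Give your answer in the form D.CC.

After 1 (deposit($100)): balance=$1100.00 total_interest=$0.00
After 2 (withdraw($300)): balance=$800.00 total_interest=$0.00
After 3 (year_end (apply 5% annual interest)): balance=$840.00 total_interest=$40.00
After 4 (deposit($100)): balance=$940.00 total_interest=$40.00
After 5 (year_end (apply 5% annual interest)): balance=$987.00 total_interest=$87.00

Answer: 987.00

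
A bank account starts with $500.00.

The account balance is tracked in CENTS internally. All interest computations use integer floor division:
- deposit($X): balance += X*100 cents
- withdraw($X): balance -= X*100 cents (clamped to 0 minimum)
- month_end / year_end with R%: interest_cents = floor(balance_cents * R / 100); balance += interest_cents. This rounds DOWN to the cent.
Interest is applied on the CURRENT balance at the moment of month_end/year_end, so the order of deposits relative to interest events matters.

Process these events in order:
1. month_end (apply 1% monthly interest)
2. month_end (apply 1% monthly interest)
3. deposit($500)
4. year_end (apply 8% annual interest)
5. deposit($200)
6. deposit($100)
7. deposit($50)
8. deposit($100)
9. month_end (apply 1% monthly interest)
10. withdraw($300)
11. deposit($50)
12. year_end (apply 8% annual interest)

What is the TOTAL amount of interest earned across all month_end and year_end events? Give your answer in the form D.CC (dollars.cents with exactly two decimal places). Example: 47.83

After 1 (month_end (apply 1% monthly interest)): balance=$505.00 total_interest=$5.00
After 2 (month_end (apply 1% monthly interest)): balance=$510.05 total_interest=$10.05
After 3 (deposit($500)): balance=$1010.05 total_interest=$10.05
After 4 (year_end (apply 8% annual interest)): balance=$1090.85 total_interest=$90.85
After 5 (deposit($200)): balance=$1290.85 total_interest=$90.85
After 6 (deposit($100)): balance=$1390.85 total_interest=$90.85
After 7 (deposit($50)): balance=$1440.85 total_interest=$90.85
After 8 (deposit($100)): balance=$1540.85 total_interest=$90.85
After 9 (month_end (apply 1% monthly interest)): balance=$1556.25 total_interest=$106.25
After 10 (withdraw($300)): balance=$1256.25 total_interest=$106.25
After 11 (deposit($50)): balance=$1306.25 total_interest=$106.25
After 12 (year_end (apply 8% annual interest)): balance=$1410.75 total_interest=$210.75

Answer: 210.75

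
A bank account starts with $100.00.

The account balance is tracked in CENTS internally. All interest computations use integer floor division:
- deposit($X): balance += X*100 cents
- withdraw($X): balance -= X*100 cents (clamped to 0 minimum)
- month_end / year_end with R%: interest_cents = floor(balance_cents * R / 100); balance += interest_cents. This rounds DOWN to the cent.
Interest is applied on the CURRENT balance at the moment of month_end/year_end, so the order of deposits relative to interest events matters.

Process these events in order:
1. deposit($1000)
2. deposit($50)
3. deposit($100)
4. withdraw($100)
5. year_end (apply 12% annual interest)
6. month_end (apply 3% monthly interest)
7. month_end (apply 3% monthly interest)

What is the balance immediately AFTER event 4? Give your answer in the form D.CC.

Answer: 1150.00

Derivation:
After 1 (deposit($1000)): balance=$1100.00 total_interest=$0.00
After 2 (deposit($50)): balance=$1150.00 total_interest=$0.00
After 3 (deposit($100)): balance=$1250.00 total_interest=$0.00
After 4 (withdraw($100)): balance=$1150.00 total_interest=$0.00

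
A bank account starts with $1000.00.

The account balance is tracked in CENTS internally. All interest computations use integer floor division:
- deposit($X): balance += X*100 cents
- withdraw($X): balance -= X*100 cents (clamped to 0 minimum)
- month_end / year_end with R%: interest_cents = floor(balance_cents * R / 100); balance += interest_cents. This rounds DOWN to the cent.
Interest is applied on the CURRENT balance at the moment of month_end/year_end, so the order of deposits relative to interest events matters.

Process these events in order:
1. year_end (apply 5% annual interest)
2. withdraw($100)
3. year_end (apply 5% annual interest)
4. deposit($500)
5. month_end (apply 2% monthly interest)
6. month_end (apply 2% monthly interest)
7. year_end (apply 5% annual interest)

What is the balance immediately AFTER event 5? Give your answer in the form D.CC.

Answer: 1527.45

Derivation:
After 1 (year_end (apply 5% annual interest)): balance=$1050.00 total_interest=$50.00
After 2 (withdraw($100)): balance=$950.00 total_interest=$50.00
After 3 (year_end (apply 5% annual interest)): balance=$997.50 total_interest=$97.50
After 4 (deposit($500)): balance=$1497.50 total_interest=$97.50
After 5 (month_end (apply 2% monthly interest)): balance=$1527.45 total_interest=$127.45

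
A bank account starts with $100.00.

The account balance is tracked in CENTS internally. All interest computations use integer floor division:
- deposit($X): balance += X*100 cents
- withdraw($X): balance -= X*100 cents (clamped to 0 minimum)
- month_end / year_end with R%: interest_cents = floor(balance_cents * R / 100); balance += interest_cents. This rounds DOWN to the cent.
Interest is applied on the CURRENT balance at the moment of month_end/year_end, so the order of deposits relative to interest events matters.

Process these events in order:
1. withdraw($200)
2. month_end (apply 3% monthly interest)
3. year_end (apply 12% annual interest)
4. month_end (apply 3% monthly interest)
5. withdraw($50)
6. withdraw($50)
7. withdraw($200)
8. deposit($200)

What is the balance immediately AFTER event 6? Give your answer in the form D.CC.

Answer: 0.00

Derivation:
After 1 (withdraw($200)): balance=$0.00 total_interest=$0.00
After 2 (month_end (apply 3% monthly interest)): balance=$0.00 total_interest=$0.00
After 3 (year_end (apply 12% annual interest)): balance=$0.00 total_interest=$0.00
After 4 (month_end (apply 3% monthly interest)): balance=$0.00 total_interest=$0.00
After 5 (withdraw($50)): balance=$0.00 total_interest=$0.00
After 6 (withdraw($50)): balance=$0.00 total_interest=$0.00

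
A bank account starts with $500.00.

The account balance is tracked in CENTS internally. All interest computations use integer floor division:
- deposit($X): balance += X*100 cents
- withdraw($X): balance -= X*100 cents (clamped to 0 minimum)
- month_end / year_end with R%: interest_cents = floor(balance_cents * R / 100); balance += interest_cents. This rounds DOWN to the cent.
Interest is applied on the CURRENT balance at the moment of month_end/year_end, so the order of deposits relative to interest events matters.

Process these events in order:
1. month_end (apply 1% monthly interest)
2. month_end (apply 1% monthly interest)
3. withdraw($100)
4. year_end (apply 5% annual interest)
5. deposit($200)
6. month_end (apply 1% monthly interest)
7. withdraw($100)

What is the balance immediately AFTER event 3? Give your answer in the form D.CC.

Answer: 410.05

Derivation:
After 1 (month_end (apply 1% monthly interest)): balance=$505.00 total_interest=$5.00
After 2 (month_end (apply 1% monthly interest)): balance=$510.05 total_interest=$10.05
After 3 (withdraw($100)): balance=$410.05 total_interest=$10.05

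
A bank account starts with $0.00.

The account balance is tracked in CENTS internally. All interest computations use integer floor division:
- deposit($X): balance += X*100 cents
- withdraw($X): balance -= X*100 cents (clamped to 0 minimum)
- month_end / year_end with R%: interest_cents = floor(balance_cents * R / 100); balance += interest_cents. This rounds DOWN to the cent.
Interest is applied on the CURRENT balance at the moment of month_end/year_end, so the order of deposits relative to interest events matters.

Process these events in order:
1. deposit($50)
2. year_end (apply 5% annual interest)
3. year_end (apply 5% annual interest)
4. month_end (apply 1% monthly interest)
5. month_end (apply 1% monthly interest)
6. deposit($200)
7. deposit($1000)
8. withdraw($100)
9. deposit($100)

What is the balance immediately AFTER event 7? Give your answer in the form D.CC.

Answer: 1256.22

Derivation:
After 1 (deposit($50)): balance=$50.00 total_interest=$0.00
After 2 (year_end (apply 5% annual interest)): balance=$52.50 total_interest=$2.50
After 3 (year_end (apply 5% annual interest)): balance=$55.12 total_interest=$5.12
After 4 (month_end (apply 1% monthly interest)): balance=$55.67 total_interest=$5.67
After 5 (month_end (apply 1% monthly interest)): balance=$56.22 total_interest=$6.22
After 6 (deposit($200)): balance=$256.22 total_interest=$6.22
After 7 (deposit($1000)): balance=$1256.22 total_interest=$6.22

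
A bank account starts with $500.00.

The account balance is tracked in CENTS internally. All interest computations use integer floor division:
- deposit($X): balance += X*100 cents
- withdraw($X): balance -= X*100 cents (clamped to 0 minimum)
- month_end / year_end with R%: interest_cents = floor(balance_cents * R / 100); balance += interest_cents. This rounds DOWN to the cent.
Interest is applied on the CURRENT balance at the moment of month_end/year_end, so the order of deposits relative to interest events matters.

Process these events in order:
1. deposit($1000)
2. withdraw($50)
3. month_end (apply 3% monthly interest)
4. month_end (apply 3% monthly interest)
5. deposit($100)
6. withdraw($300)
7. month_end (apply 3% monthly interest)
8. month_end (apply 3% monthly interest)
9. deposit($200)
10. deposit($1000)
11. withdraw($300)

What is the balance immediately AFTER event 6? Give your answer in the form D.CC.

After 1 (deposit($1000)): balance=$1500.00 total_interest=$0.00
After 2 (withdraw($50)): balance=$1450.00 total_interest=$0.00
After 3 (month_end (apply 3% monthly interest)): balance=$1493.50 total_interest=$43.50
After 4 (month_end (apply 3% monthly interest)): balance=$1538.30 total_interest=$88.30
After 5 (deposit($100)): balance=$1638.30 total_interest=$88.30
After 6 (withdraw($300)): balance=$1338.30 total_interest=$88.30

Answer: 1338.30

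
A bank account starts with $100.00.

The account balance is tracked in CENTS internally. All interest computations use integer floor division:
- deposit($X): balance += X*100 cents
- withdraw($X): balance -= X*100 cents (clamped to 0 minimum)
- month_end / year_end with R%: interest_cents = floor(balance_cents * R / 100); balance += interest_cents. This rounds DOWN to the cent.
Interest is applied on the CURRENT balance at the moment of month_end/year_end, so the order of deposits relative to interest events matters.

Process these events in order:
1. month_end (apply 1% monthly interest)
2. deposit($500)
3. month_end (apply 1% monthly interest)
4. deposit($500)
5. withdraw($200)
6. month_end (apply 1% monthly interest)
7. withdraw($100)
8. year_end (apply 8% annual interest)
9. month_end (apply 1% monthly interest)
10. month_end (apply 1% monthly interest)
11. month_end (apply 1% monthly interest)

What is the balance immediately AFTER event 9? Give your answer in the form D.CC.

Answer: 890.17

Derivation:
After 1 (month_end (apply 1% monthly interest)): balance=$101.00 total_interest=$1.00
After 2 (deposit($500)): balance=$601.00 total_interest=$1.00
After 3 (month_end (apply 1% monthly interest)): balance=$607.01 total_interest=$7.01
After 4 (deposit($500)): balance=$1107.01 total_interest=$7.01
After 5 (withdraw($200)): balance=$907.01 total_interest=$7.01
After 6 (month_end (apply 1% monthly interest)): balance=$916.08 total_interest=$16.08
After 7 (withdraw($100)): balance=$816.08 total_interest=$16.08
After 8 (year_end (apply 8% annual interest)): balance=$881.36 total_interest=$81.36
After 9 (month_end (apply 1% monthly interest)): balance=$890.17 total_interest=$90.17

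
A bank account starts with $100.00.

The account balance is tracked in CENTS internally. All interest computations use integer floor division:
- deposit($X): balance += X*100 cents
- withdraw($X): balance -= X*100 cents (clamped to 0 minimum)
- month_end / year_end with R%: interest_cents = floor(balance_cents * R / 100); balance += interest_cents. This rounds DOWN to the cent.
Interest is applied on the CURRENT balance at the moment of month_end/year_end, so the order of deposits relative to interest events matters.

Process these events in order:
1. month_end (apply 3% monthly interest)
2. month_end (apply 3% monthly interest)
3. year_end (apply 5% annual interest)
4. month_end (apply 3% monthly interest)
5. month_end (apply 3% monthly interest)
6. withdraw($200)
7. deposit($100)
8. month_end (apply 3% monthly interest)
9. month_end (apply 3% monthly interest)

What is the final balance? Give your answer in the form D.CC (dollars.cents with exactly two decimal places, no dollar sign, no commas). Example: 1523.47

Answer: 106.09

Derivation:
After 1 (month_end (apply 3% monthly interest)): balance=$103.00 total_interest=$3.00
After 2 (month_end (apply 3% monthly interest)): balance=$106.09 total_interest=$6.09
After 3 (year_end (apply 5% annual interest)): balance=$111.39 total_interest=$11.39
After 4 (month_end (apply 3% monthly interest)): balance=$114.73 total_interest=$14.73
After 5 (month_end (apply 3% monthly interest)): balance=$118.17 total_interest=$18.17
After 6 (withdraw($200)): balance=$0.00 total_interest=$18.17
After 7 (deposit($100)): balance=$100.00 total_interest=$18.17
After 8 (month_end (apply 3% monthly interest)): balance=$103.00 total_interest=$21.17
After 9 (month_end (apply 3% monthly interest)): balance=$106.09 total_interest=$24.26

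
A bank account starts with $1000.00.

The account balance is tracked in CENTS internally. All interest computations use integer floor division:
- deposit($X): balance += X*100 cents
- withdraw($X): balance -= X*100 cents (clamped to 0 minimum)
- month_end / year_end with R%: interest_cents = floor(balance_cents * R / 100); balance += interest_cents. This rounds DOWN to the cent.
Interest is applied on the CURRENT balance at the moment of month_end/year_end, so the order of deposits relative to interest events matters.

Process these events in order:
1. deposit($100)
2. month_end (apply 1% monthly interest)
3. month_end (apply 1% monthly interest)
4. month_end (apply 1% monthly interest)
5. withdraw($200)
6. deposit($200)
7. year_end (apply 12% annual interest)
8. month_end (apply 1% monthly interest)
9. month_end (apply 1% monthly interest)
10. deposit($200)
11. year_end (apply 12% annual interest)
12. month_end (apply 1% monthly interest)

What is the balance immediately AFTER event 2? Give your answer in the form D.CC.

Answer: 1111.00

Derivation:
After 1 (deposit($100)): balance=$1100.00 total_interest=$0.00
After 2 (month_end (apply 1% monthly interest)): balance=$1111.00 total_interest=$11.00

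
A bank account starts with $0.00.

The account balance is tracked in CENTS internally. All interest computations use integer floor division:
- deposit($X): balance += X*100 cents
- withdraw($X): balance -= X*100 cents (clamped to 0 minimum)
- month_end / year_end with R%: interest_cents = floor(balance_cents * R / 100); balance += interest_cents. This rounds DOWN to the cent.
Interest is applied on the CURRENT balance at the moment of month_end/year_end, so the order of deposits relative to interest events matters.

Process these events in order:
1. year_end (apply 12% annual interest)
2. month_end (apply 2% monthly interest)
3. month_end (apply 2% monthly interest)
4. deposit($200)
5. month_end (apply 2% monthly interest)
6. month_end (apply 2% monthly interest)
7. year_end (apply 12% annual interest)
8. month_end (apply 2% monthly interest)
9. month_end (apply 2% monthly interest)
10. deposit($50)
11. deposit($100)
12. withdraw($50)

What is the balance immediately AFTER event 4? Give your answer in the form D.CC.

After 1 (year_end (apply 12% annual interest)): balance=$0.00 total_interest=$0.00
After 2 (month_end (apply 2% monthly interest)): balance=$0.00 total_interest=$0.00
After 3 (month_end (apply 2% monthly interest)): balance=$0.00 total_interest=$0.00
After 4 (deposit($200)): balance=$200.00 total_interest=$0.00

Answer: 200.00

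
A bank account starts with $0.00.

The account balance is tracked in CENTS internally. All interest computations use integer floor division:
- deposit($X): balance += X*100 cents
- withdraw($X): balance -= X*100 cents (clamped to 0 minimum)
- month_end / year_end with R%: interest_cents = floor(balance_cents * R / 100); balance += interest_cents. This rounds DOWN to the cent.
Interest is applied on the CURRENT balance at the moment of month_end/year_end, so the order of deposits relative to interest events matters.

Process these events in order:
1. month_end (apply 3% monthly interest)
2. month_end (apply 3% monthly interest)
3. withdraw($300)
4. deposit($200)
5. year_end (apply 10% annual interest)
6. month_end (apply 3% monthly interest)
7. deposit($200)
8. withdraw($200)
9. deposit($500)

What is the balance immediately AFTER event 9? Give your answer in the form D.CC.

After 1 (month_end (apply 3% monthly interest)): balance=$0.00 total_interest=$0.00
After 2 (month_end (apply 3% monthly interest)): balance=$0.00 total_interest=$0.00
After 3 (withdraw($300)): balance=$0.00 total_interest=$0.00
After 4 (deposit($200)): balance=$200.00 total_interest=$0.00
After 5 (year_end (apply 10% annual interest)): balance=$220.00 total_interest=$20.00
After 6 (month_end (apply 3% monthly interest)): balance=$226.60 total_interest=$26.60
After 7 (deposit($200)): balance=$426.60 total_interest=$26.60
After 8 (withdraw($200)): balance=$226.60 total_interest=$26.60
After 9 (deposit($500)): balance=$726.60 total_interest=$26.60

Answer: 726.60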